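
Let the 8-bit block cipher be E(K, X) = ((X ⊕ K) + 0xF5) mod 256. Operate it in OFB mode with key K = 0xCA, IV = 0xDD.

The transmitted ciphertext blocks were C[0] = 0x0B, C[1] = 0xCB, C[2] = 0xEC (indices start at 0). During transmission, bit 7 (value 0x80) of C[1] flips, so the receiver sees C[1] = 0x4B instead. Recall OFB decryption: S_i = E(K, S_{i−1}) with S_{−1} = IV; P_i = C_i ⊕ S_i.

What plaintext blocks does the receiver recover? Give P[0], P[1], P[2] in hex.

Only C[1] changed, to 0x4B. In OFB, a change in C_i flips the same bit in P_i only; the keystream is unaffected. Decrypting the received ciphertext:
P[0]: S = E(K, 0xDD) = 0x0C; 0x0B ⊕ 0x0C = 0x07.
P[1]: S = E(K, 0x0C) = 0xBB; 0x4B ⊕ 0xBB = 0xF0.
P[2]: S = E(K, 0xBB) = 0x66; 0xEC ⊕ 0x66 = 0x8A.
Blocks that differ from the original plaintext: P[1].

P[0] = 0x07, P[1] = 0xF0, P[2] = 0x8A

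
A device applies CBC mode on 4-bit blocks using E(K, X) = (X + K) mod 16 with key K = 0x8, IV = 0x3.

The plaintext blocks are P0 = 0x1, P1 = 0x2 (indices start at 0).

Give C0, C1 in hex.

CBC encryption: C_i = E(K, P_i ⊕ C_{i−1}), with C_{−1} = IV.
C0: P0 ⊕ 0x3 = 0x2; E(K, 0x2) = 0xA.
C1: P1 ⊕ 0xA = 0x8; E(K, 0x8) = 0x0.

C0 = 0xA, C1 = 0x0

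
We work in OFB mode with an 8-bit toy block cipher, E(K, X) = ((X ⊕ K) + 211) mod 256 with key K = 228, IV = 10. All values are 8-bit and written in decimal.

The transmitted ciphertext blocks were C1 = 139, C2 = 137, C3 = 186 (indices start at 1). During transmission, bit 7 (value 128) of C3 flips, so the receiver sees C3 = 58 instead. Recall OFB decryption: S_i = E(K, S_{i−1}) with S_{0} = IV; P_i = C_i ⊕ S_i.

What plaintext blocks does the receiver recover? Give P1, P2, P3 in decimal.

P1 = 74, P2 = 113, P3 = 213

Only C3 changed, to 58. In OFB, a change in C_i flips the same bit in P_i only; the keystream is unaffected. Decrypting the received ciphertext:
P1: S = E(K, 10) = 193; 139 ⊕ 193 = 74.
P2: S = E(K, 193) = 248; 137 ⊕ 248 = 113.
P3: S = E(K, 248) = 239; 58 ⊕ 239 = 213.
Blocks that differ from the original plaintext: P3.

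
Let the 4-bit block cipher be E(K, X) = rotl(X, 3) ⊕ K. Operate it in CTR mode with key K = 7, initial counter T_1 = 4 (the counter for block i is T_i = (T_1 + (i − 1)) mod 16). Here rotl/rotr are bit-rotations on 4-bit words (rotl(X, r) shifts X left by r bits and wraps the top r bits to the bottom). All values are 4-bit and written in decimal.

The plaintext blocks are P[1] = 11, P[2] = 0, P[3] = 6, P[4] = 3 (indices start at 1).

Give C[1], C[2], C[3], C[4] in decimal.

C[1] = 14, C[2] = 13, C[3] = 2, C[4] = 15

CTR encryption: S_i = E(K, T_i) where T_i is the counter for block i; C_i = P_i ⊕ S_i.
C[1]: T = 4, S = E(K, T) = 5; 11 ⊕ 5 = 14.
C[2]: T = 5, S = E(K, T) = 13; 0 ⊕ 13 = 13.
C[3]: T = 6, S = E(K, T) = 4; 6 ⊕ 4 = 2.
C[4]: T = 7, S = E(K, T) = 12; 3 ⊕ 12 = 15.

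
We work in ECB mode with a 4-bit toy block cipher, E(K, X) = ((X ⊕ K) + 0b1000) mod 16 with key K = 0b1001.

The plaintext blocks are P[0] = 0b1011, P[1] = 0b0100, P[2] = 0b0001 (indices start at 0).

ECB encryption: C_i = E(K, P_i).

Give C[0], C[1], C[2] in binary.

C[0] = 0b1010, C[1] = 0b0101, C[2] = 0b0000

C[0]: E(K, 0b1011) = 0b1010.
C[1]: E(K, 0b0100) = 0b0101.
C[2]: E(K, 0b0001) = 0b0000.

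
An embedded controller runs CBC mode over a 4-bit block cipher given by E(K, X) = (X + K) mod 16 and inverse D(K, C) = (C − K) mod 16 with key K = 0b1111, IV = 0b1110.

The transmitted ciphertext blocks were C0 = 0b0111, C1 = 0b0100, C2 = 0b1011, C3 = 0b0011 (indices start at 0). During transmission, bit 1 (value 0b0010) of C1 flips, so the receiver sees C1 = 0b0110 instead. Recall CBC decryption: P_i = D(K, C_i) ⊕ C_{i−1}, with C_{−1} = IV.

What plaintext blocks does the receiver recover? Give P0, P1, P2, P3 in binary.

Only C1 changed, to 0b0110. In CBC, a change in C_i garbles P_i and flips the same bit in P_{i+1}. Decrypting the received ciphertext:
P0: D(K, 0b0111) = 0b1000; 0b1000 ⊕ 0b1110 = 0b0110.
P1: D(K, 0b0110) = 0b0111; 0b0111 ⊕ 0b0111 = 0b0000.
P2: D(K, 0b1011) = 0b1100; 0b1100 ⊕ 0b0110 = 0b1010.
P3: D(K, 0b0011) = 0b0100; 0b0100 ⊕ 0b1011 = 0b1111.
Blocks that differ from the original plaintext: P1, P2.

P0 = 0b0110, P1 = 0b0000, P2 = 0b1010, P3 = 0b1111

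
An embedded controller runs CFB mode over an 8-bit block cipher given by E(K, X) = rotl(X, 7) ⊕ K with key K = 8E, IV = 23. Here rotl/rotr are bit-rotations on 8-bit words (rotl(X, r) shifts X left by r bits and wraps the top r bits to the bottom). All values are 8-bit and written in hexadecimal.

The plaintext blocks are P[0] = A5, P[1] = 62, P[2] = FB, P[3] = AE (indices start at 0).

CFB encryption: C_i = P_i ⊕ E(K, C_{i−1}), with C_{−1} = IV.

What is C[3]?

C[0]: E(K, 23) = 1F; A5 ⊕ 1F = BA.
C[1]: E(K, BA) = D3; 62 ⊕ D3 = B1.
C[2]: E(K, B1) = 56; FB ⊕ 56 = AD.
C[3]: E(K, AD) = 58; AE ⊕ 58 = F6.

C[3] = F6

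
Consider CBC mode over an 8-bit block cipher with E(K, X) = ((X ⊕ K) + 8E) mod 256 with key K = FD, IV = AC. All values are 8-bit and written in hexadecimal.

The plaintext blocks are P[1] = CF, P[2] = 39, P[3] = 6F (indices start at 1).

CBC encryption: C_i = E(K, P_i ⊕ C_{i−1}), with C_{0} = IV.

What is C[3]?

C[1]: P[1] ⊕ AC = 63; E(K, 63) = 2C.
C[2]: P[2] ⊕ 2C = 15; E(K, 15) = 76.
C[3]: P[3] ⊕ 76 = 19; E(K, 19) = 72.

C[3] = 72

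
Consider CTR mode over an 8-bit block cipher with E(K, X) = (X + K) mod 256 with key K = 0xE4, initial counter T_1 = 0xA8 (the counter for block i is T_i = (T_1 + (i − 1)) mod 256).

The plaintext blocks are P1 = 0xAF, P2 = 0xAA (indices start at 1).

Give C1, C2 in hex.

CTR encryption: S_i = E(K, T_i) where T_i is the counter for block i; C_i = P_i ⊕ S_i.
C1: T = 0xA8, S = E(K, T) = 0x8C; 0xAF ⊕ 0x8C = 0x23.
C2: T = 0xA9, S = E(K, T) = 0x8D; 0xAA ⊕ 0x8D = 0x27.

C1 = 0x23, C2 = 0x27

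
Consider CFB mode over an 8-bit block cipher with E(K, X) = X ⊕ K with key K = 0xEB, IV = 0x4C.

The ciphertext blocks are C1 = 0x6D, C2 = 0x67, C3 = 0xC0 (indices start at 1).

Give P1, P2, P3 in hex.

P1 = 0xCA, P2 = 0xE1, P3 = 0x4C

CFB decryption: P_i = C_i ⊕ E(K, C_{i−1}), with C_{0} = IV.
P1: E(K, 0x4C) = 0xA7; 0x6D ⊕ 0xA7 = 0xCA.
P2: E(K, 0x6D) = 0x86; 0x67 ⊕ 0x86 = 0xE1.
P3: E(K, 0x67) = 0x8C; 0xC0 ⊕ 0x8C = 0x4C.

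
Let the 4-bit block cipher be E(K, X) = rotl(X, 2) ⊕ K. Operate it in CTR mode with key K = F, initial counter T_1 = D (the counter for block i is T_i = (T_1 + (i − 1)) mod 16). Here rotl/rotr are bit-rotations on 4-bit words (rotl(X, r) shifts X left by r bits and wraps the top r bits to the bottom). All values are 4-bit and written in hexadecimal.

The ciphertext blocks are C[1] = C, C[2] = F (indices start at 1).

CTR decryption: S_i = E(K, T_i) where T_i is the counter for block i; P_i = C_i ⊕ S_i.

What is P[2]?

P[2]: T = E, S = E(K, T) = 4; F ⊕ 4 = B.

P[2] = B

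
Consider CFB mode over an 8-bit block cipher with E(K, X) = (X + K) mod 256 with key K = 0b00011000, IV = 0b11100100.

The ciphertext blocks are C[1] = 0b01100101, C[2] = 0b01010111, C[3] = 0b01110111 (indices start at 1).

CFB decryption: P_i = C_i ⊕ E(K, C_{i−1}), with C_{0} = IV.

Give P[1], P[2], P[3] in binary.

P[1] = 0b10011001, P[2] = 0b00101010, P[3] = 0b00011000

P[1]: E(K, 0b11100100) = 0b11111100; 0b01100101 ⊕ 0b11111100 = 0b10011001.
P[2]: E(K, 0b01100101) = 0b01111101; 0b01010111 ⊕ 0b01111101 = 0b00101010.
P[3]: E(K, 0b01010111) = 0b01101111; 0b01110111 ⊕ 0b01101111 = 0b00011000.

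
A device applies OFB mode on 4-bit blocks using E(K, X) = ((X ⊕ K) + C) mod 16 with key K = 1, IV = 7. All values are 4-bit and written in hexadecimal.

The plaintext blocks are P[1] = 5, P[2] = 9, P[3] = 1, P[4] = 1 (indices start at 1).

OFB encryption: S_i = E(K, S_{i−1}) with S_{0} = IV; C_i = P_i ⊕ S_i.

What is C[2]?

C[2] = 6

C[1]: S = E(K, 7) = 2; 5 ⊕ 2 = 7.
C[2]: S = E(K, 2) = F; 9 ⊕ F = 6.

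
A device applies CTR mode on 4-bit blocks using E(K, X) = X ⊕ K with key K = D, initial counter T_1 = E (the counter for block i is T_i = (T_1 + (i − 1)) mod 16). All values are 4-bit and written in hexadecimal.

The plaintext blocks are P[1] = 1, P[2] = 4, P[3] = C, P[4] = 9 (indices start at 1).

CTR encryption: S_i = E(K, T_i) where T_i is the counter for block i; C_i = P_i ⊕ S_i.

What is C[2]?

C[2] = 6

C[1]: T = E, S = E(K, T) = 3; 1 ⊕ 3 = 2.
C[2]: T = F, S = E(K, T) = 2; 4 ⊕ 2 = 6.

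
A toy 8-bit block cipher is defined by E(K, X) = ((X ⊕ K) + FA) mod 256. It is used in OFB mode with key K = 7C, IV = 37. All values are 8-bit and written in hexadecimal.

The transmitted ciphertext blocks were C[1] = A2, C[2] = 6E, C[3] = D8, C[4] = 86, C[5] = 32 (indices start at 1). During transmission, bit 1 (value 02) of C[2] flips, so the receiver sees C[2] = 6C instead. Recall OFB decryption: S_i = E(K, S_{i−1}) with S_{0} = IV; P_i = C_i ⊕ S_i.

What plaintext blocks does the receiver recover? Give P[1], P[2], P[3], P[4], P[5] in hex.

P[1] = E7, P[2] = 5F, P[3] = 91, P[4] = A9, P[5] = 7F

Only C[2] changed, to 6C. In OFB, a change in C_i flips the same bit in P_i only; the keystream is unaffected. Decrypting the received ciphertext:
P[1]: S = E(K, 37) = 45; A2 ⊕ 45 = E7.
P[2]: S = E(K, 45) = 33; 6C ⊕ 33 = 5F.
P[3]: S = E(K, 33) = 49; D8 ⊕ 49 = 91.
P[4]: S = E(K, 49) = 2F; 86 ⊕ 2F = A9.
P[5]: S = E(K, 2F) = 4D; 32 ⊕ 4D = 7F.
Blocks that differ from the original plaintext: P[2].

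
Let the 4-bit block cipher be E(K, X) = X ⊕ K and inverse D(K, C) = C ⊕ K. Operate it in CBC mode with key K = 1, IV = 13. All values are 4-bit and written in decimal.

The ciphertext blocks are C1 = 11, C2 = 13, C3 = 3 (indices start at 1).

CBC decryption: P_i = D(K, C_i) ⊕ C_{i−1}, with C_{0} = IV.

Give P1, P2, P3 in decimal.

P1: D(K, 11) = 10; 10 ⊕ 13 = 7.
P2: D(K, 13) = 12; 12 ⊕ 11 = 7.
P3: D(K, 3) = 2; 2 ⊕ 13 = 15.

P1 = 7, P2 = 7, P3 = 15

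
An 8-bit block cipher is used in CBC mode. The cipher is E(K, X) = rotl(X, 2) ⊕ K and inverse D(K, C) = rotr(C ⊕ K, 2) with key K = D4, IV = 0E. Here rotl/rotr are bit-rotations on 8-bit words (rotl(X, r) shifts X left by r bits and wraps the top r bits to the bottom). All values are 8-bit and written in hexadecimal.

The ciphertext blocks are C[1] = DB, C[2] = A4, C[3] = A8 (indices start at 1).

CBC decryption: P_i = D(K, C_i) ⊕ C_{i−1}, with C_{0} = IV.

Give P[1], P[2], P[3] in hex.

P[1]: D(K, DB) = C3; C3 ⊕ 0E = CD.
P[2]: D(K, A4) = 1C; 1C ⊕ DB = C7.
P[3]: D(K, A8) = 1F; 1F ⊕ A4 = BB.

P[1] = CD, P[2] = C7, P[3] = BB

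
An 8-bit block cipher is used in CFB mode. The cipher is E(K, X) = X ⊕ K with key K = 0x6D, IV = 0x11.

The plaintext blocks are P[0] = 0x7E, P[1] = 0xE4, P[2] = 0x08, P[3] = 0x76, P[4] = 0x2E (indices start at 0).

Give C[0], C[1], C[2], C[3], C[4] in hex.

CFB encryption: C_i = P_i ⊕ E(K, C_{i−1}), with C_{−1} = IV.
C[0]: E(K, 0x11) = 0x7C; 0x7E ⊕ 0x7C = 0x02.
C[1]: E(K, 0x02) = 0x6F; 0xE4 ⊕ 0x6F = 0x8B.
C[2]: E(K, 0x8B) = 0xE6; 0x08 ⊕ 0xE6 = 0xEE.
C[3]: E(K, 0xEE) = 0x83; 0x76 ⊕ 0x83 = 0xF5.
C[4]: E(K, 0xF5) = 0x98; 0x2E ⊕ 0x98 = 0xB6.

C[0] = 0x02, C[1] = 0x8B, C[2] = 0xEE, C[3] = 0xF5, C[4] = 0xB6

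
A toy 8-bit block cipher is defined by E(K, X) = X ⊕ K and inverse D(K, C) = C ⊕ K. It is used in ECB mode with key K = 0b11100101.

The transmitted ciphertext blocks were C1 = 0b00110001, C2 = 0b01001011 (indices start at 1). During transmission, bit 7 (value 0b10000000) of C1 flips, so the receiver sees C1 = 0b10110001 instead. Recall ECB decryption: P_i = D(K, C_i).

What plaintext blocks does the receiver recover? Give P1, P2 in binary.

P1 = 0b01010100, P2 = 0b10101110

Only C1 changed, to 0b10110001. In ECB, a change in C_i affects only P_i. Decrypting the received ciphertext:
P1: D(K, 0b10110001) = 0b01010100.
P2: D(K, 0b01001011) = 0b10101110.
Blocks that differ from the original plaintext: P1.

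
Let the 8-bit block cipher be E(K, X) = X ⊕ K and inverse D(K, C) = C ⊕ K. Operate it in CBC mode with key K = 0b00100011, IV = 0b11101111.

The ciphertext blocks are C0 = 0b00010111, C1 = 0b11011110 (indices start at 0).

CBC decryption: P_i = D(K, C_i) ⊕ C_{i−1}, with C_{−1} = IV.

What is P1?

P1 = 0b11101010

P1: D(K, 0b11011110) = 0b11111101; 0b11111101 ⊕ 0b00010111 = 0b11101010.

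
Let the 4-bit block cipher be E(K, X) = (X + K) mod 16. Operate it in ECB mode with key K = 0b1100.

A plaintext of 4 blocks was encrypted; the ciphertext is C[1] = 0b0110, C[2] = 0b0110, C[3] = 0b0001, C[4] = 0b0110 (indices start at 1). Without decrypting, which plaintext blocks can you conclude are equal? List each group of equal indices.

P[1] = P[2] = P[4]

ECB encrypts each block independently with the same key, so equal ciphertext blocks imply equal plaintext blocks.
C[1] = C[2] = C[4] = 0b0110, so P[1] = P[2] = P[4].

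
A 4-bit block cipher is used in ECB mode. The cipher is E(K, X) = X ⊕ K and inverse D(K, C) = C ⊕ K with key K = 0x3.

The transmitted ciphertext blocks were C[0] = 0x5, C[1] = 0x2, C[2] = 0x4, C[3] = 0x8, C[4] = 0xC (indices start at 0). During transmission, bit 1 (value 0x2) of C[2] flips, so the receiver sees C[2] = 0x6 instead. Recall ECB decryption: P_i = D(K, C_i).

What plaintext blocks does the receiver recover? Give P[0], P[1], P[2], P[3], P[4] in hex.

Only C[2] changed, to 0x6. In ECB, a change in C_i affects only P_i. Decrypting the received ciphertext:
P[0]: D(K, 0x5) = 0x6.
P[1]: D(K, 0x2) = 0x1.
P[2]: D(K, 0x6) = 0x5.
P[3]: D(K, 0x8) = 0xB.
P[4]: D(K, 0xC) = 0xF.
Blocks that differ from the original plaintext: P[2].

P[0] = 0x6, P[1] = 0x1, P[2] = 0x5, P[3] = 0xB, P[4] = 0xF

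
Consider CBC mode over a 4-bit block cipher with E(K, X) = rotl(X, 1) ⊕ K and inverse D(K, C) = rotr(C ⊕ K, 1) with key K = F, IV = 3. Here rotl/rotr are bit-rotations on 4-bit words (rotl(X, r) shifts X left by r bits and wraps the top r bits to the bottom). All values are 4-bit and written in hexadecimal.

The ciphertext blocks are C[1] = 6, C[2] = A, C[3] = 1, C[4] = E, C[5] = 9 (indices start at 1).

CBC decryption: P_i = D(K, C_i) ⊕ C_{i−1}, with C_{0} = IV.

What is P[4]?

P[4]: D(K, E) = 8; 8 ⊕ 1 = 9.

P[4] = 9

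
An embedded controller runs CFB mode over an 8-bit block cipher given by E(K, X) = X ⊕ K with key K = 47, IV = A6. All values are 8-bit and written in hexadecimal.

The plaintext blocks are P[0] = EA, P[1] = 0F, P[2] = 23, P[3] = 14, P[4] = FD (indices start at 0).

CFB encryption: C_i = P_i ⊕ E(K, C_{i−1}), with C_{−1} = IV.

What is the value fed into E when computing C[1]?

0B

C[0]: E(K, A6) = E1; EA ⊕ E1 = 0B.
C[1]: E(K, 0B) = 4C; 0F ⊕ 4C = 43.
So the input to E for block [1] is 0B.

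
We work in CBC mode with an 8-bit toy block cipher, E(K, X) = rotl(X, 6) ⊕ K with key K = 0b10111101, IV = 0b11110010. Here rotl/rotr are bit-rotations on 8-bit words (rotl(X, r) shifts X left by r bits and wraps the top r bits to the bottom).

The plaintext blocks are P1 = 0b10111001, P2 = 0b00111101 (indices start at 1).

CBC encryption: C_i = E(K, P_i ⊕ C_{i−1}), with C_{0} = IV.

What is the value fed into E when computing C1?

0b01001011

C1: P1 ⊕ 0b11110010 = 0b01001011; E(K, 0b01001011) = 0b01101111.
So the input to E for block 1 is 0b01001011.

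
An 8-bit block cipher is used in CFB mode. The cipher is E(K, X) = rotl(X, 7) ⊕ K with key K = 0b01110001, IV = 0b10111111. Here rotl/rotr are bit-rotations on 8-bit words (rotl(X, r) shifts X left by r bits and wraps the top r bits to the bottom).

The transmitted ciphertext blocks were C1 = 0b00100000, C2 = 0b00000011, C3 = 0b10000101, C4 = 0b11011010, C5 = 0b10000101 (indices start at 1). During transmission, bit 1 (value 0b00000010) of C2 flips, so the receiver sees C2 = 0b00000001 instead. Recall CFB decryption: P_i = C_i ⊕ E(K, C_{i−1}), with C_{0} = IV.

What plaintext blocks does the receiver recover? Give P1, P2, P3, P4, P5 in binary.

P1 = 0b10001110, P2 = 0b01100000, P3 = 0b01110100, P4 = 0b01101001, P5 = 0b10011001

Only C2 changed, to 0b00000001. In CFB, a change in C_i flips the same bit in P_i and garbles P_{i+1}. Decrypting the received ciphertext:
P1: E(K, 0b10111111) = 0b10101110; 0b00100000 ⊕ 0b10101110 = 0b10001110.
P2: E(K, 0b00100000) = 0b01100001; 0b00000001 ⊕ 0b01100001 = 0b01100000.
P3: E(K, 0b00000001) = 0b11110001; 0b10000101 ⊕ 0b11110001 = 0b01110100.
P4: E(K, 0b10000101) = 0b10110011; 0b11011010 ⊕ 0b10110011 = 0b01101001.
P5: E(K, 0b11011010) = 0b00011100; 0b10000101 ⊕ 0b00011100 = 0b10011001.
Blocks that differ from the original plaintext: P2, P3.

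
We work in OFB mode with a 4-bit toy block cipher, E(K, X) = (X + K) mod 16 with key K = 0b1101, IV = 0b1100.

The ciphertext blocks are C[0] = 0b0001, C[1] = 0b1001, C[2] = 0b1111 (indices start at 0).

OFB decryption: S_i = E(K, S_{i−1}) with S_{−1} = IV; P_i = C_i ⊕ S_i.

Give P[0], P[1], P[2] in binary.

P[0]: S = E(K, 0b1100) = 0b1001; 0b0001 ⊕ 0b1001 = 0b1000.
P[1]: S = E(K, 0b1001) = 0b0110; 0b1001 ⊕ 0b0110 = 0b1111.
P[2]: S = E(K, 0b0110) = 0b0011; 0b1111 ⊕ 0b0011 = 0b1100.

P[0] = 0b1000, P[1] = 0b1111, P[2] = 0b1100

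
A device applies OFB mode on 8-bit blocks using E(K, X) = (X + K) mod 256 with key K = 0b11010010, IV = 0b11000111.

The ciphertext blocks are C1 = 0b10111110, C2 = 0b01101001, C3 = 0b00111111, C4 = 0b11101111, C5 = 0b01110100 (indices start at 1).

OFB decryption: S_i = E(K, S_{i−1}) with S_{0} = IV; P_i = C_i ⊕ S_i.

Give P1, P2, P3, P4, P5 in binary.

P1: S = E(K, 0b11000111) = 0b10011001; 0b10111110 ⊕ 0b10011001 = 0b00100111.
P2: S = E(K, 0b10011001) = 0b01101011; 0b01101001 ⊕ 0b01101011 = 0b00000010.
P3: S = E(K, 0b01101011) = 0b00111101; 0b00111111 ⊕ 0b00111101 = 0b00000010.
P4: S = E(K, 0b00111101) = 0b00001111; 0b11101111 ⊕ 0b00001111 = 0b11100000.
P5: S = E(K, 0b00001111) = 0b11100001; 0b01110100 ⊕ 0b11100001 = 0b10010101.

P1 = 0b00100111, P2 = 0b00000010, P3 = 0b00000010, P4 = 0b11100000, P5 = 0b10010101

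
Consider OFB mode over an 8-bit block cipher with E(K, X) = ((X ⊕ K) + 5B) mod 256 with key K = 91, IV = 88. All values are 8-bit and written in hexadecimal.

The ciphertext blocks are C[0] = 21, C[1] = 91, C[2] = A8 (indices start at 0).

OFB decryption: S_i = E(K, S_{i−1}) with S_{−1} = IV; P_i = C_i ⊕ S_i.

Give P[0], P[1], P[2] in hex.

P[0] = 55, P[1] = D1, P[2] = 84

P[0]: S = E(K, 88) = 74; 21 ⊕ 74 = 55.
P[1]: S = E(K, 74) = 40; 91 ⊕ 40 = D1.
P[2]: S = E(K, 40) = 2C; A8 ⊕ 2C = 84.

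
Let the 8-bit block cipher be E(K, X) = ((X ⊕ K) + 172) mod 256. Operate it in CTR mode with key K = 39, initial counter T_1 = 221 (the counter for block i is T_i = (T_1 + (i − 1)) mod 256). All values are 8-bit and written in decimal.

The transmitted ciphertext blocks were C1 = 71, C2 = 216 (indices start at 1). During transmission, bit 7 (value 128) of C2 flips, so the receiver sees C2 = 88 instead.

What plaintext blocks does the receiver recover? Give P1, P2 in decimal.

P1 = 225, P2 = 253

CTR decryption: S_i = E(K, T_i) where T_i is the counter for block i; P_i = C_i ⊕ S_i.
Only C2 changed, to 88. In CTR, a change in C_i flips the same bit in P_i only; the keystream is unaffected. Decrypting the received ciphertext:
P1: T = 221, S = E(K, T) = 166; 71 ⊕ 166 = 225.
P2: T = 222, S = E(K, T) = 165; 88 ⊕ 165 = 253.
Blocks that differ from the original plaintext: P2.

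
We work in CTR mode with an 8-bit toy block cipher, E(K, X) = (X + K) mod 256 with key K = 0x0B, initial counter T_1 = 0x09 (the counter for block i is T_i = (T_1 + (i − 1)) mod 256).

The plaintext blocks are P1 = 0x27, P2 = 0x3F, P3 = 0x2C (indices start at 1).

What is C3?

CTR encryption: S_i = E(K, T_i) where T_i is the counter for block i; C_i = P_i ⊕ S_i.
C1: T = 0x09, S = E(K, T) = 0x14; 0x27 ⊕ 0x14 = 0x33.
C2: T = 0x0A, S = E(K, T) = 0x15; 0x3F ⊕ 0x15 = 0x2A.
C3: T = 0x0B, S = E(K, T) = 0x16; 0x2C ⊕ 0x16 = 0x3A.

C3 = 0x3A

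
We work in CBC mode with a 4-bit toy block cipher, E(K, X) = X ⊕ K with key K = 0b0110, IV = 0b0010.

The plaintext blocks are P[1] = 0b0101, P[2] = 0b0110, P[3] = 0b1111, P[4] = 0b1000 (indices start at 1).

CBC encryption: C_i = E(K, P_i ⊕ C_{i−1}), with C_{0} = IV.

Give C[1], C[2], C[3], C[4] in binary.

C[1] = 0b0001, C[2] = 0b0001, C[3] = 0b1000, C[4] = 0b0110

C[1]: P[1] ⊕ 0b0010 = 0b0111; E(K, 0b0111) = 0b0001.
C[2]: P[2] ⊕ 0b0001 = 0b0111; E(K, 0b0111) = 0b0001.
C[3]: P[3] ⊕ 0b0001 = 0b1110; E(K, 0b1110) = 0b1000.
C[4]: P[4] ⊕ 0b1000 = 0b0000; E(K, 0b0000) = 0b0110.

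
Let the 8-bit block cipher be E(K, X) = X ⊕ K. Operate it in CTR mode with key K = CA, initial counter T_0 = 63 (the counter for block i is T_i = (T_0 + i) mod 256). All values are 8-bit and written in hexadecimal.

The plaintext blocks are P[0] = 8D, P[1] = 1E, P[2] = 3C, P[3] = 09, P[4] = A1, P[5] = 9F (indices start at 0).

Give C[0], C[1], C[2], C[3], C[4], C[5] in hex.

CTR encryption: S_i = E(K, T_i) where T_i is the counter for block i; C_i = P_i ⊕ S_i.
C[0]: T = 63, S = E(K, T) = A9; 8D ⊕ A9 = 24.
C[1]: T = 64, S = E(K, T) = AE; 1E ⊕ AE = B0.
C[2]: T = 65, S = E(K, T) = AF; 3C ⊕ AF = 93.
C[3]: T = 66, S = E(K, T) = AC; 09 ⊕ AC = A5.
C[4]: T = 67, S = E(K, T) = AD; A1 ⊕ AD = 0C.
C[5]: T = 68, S = E(K, T) = A2; 9F ⊕ A2 = 3D.

C[0] = 24, C[1] = B0, C[2] = 93, C[3] = A5, C[4] = 0C, C[5] = 3D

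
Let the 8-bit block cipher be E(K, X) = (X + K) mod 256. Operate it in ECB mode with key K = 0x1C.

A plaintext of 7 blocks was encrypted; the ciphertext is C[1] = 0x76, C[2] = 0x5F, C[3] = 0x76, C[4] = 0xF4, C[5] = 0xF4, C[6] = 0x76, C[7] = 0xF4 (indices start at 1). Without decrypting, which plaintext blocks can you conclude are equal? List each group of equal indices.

P[1] = P[3] = P[6]; P[4] = P[5] = P[7]

ECB encrypts each block independently with the same key, so equal ciphertext blocks imply equal plaintext blocks.
C[1] = C[3] = C[6] = 0x76, so P[1] = P[3] = P[6].
C[4] = C[5] = C[7] = 0xF4, so P[4] = P[5] = P[7].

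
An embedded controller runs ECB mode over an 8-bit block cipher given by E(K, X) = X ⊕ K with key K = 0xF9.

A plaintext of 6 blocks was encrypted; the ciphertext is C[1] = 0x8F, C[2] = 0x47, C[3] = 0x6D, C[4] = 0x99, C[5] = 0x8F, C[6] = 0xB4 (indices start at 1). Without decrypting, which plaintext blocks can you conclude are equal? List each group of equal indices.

ECB encrypts each block independently with the same key, so equal ciphertext blocks imply equal plaintext blocks.
C[1] = C[5] = 0x8F, so P[1] = P[5].

P[1] = P[5]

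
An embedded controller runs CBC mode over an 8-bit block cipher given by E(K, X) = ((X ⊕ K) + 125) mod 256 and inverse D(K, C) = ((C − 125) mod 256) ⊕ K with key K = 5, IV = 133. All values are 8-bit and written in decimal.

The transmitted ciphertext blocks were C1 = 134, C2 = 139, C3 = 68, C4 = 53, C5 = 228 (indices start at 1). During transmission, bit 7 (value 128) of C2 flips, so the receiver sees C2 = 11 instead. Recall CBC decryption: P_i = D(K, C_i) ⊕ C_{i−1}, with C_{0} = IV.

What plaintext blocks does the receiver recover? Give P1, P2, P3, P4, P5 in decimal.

P1 = 137, P2 = 13, P3 = 201, P4 = 249, P5 = 87

Only C2 changed, to 11. In CBC, a change in C_i garbles P_i and flips the same bit in P_{i+1}. Decrypting the received ciphertext:
P1: D(K, 134) = 12; 12 ⊕ 133 = 137.
P2: D(K, 11) = 139; 139 ⊕ 134 = 13.
P3: D(K, 68) = 194; 194 ⊕ 11 = 201.
P4: D(K, 53) = 189; 189 ⊕ 68 = 249.
P5: D(K, 228) = 98; 98 ⊕ 53 = 87.
Blocks that differ from the original plaintext: P2, P3.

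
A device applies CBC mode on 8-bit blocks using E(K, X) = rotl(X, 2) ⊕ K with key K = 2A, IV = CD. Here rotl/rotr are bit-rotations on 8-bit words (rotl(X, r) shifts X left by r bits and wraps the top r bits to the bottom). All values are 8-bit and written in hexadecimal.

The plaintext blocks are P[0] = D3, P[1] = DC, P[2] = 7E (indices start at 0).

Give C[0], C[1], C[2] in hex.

CBC encryption: C_i = E(K, P_i ⊕ C_{i−1}), with C_{−1} = IV.
C[0]: P[0] ⊕ CD = 1E; E(K, 1E) = 52.
C[1]: P[1] ⊕ 52 = 8E; E(K, 8E) = 10.
C[2]: P[2] ⊕ 10 = 6E; E(K, 6E) = 93.

C[0] = 52, C[1] = 10, C[2] = 93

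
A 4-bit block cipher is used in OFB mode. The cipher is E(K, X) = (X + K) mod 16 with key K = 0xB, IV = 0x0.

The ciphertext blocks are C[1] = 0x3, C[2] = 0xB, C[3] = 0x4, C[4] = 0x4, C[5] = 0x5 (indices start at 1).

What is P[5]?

P[5] = 0x2

OFB decryption: S_i = E(K, S_{i−1}) with S_{0} = IV; P_i = C_i ⊕ S_i.
P[1]: S = E(K, 0x0) = 0xB; 0x3 ⊕ 0xB = 0x8.
P[2]: S = E(K, 0xB) = 0x6; 0xB ⊕ 0x6 = 0xD.
P[3]: S = E(K, 0x6) = 0x1; 0x4 ⊕ 0x1 = 0x5.
P[4]: S = E(K, 0x1) = 0xC; 0x4 ⊕ 0xC = 0x8.
P[5]: S = E(K, 0xC) = 0x7; 0x5 ⊕ 0x7 = 0x2.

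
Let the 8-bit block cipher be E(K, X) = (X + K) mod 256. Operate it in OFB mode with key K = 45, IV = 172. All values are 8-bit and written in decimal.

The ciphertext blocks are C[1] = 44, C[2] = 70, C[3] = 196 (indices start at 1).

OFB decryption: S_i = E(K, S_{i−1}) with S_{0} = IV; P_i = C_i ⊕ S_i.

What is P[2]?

P[1]: S = E(K, 172) = 217; 44 ⊕ 217 = 245.
P[2]: S = E(K, 217) = 6; 70 ⊕ 6 = 64.

P[2] = 64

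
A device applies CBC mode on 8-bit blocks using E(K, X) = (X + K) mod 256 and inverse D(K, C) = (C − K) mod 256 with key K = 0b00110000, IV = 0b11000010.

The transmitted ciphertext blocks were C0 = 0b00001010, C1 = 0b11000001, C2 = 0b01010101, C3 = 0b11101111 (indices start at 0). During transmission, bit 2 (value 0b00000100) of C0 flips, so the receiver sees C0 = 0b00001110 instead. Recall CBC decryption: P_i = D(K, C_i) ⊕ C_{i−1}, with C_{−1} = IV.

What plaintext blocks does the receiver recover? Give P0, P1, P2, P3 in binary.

P0 = 0b00011100, P1 = 0b10011111, P2 = 0b11100100, P3 = 0b11101010

Only C0 changed, to 0b00001110. In CBC, a change in C_i garbles P_i and flips the same bit in P_{i+1}. Decrypting the received ciphertext:
P0: D(K, 0b00001110) = 0b11011110; 0b11011110 ⊕ 0b11000010 = 0b00011100.
P1: D(K, 0b11000001) = 0b10010001; 0b10010001 ⊕ 0b00001110 = 0b10011111.
P2: D(K, 0b01010101) = 0b00100101; 0b00100101 ⊕ 0b11000001 = 0b11100100.
P3: D(K, 0b11101111) = 0b10111111; 0b10111111 ⊕ 0b01010101 = 0b11101010.
Blocks that differ from the original plaintext: P0, P1.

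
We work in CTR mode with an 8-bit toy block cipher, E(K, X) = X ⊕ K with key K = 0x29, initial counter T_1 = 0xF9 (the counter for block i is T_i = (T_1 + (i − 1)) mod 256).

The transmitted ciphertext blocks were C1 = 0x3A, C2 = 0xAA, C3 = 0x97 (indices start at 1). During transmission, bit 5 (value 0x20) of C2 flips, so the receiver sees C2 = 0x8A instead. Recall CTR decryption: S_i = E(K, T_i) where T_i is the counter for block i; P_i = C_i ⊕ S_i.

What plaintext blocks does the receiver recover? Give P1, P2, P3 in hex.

Only C2 changed, to 0x8A. In CTR, a change in C_i flips the same bit in P_i only; the keystream is unaffected. Decrypting the received ciphertext:
P1: T = 0xF9, S = E(K, T) = 0xD0; 0x3A ⊕ 0xD0 = 0xEA.
P2: T = 0xFA, S = E(K, T) = 0xD3; 0x8A ⊕ 0xD3 = 0x59.
P3: T = 0xFB, S = E(K, T) = 0xD2; 0x97 ⊕ 0xD2 = 0x45.
Blocks that differ from the original plaintext: P2.

P1 = 0xEA, P2 = 0x59, P3 = 0x45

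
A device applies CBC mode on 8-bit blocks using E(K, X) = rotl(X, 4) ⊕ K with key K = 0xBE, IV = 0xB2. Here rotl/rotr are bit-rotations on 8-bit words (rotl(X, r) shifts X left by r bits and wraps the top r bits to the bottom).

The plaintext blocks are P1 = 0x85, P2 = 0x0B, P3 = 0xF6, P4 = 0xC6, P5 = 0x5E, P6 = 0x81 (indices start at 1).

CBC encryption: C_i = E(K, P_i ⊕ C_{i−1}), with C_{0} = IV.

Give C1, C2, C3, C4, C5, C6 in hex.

C1 = 0xCD, C2 = 0xD2, C3 = 0xFC, C4 = 0x1D, C5 = 0x8A, C6 = 0x0E

C1: P1 ⊕ 0xB2 = 0x37; E(K, 0x37) = 0xCD.
C2: P2 ⊕ 0xCD = 0xC6; E(K, 0xC6) = 0xD2.
C3: P3 ⊕ 0xD2 = 0x24; E(K, 0x24) = 0xFC.
C4: P4 ⊕ 0xFC = 0x3A; E(K, 0x3A) = 0x1D.
C5: P5 ⊕ 0x1D = 0x43; E(K, 0x43) = 0x8A.
C6: P6 ⊕ 0x8A = 0x0B; E(K, 0x0B) = 0x0E.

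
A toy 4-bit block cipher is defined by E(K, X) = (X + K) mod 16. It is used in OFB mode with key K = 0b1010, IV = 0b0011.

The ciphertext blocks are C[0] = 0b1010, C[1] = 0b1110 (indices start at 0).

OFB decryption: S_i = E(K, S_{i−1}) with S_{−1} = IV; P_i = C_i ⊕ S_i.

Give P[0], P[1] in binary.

P[0]: S = E(K, 0b0011) = 0b1101; 0b1010 ⊕ 0b1101 = 0b0111.
P[1]: S = E(K, 0b1101) = 0b0111; 0b1110 ⊕ 0b0111 = 0b1001.

P[0] = 0b0111, P[1] = 0b1001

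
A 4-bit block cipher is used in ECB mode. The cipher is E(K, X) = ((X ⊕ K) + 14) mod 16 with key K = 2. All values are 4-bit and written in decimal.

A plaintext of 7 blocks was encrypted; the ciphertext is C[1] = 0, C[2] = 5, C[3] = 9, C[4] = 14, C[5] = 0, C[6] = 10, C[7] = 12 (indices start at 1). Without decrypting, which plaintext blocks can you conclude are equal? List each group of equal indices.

ECB encrypts each block independently with the same key, so equal ciphertext blocks imply equal plaintext blocks.
C[1] = C[5] = 0, so P[1] = P[5].

P[1] = P[5]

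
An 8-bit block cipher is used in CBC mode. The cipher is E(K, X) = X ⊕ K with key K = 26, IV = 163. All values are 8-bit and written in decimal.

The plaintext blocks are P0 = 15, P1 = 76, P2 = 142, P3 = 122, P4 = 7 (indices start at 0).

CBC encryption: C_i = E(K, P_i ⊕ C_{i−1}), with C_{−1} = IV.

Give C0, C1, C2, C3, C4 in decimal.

C0: P0 ⊕ 163 = 172; E(K, 172) = 182.
C1: P1 ⊕ 182 = 250; E(K, 250) = 224.
C2: P2 ⊕ 224 = 110; E(K, 110) = 116.
C3: P3 ⊕ 116 = 14; E(K, 14) = 20.
C4: P4 ⊕ 20 = 19; E(K, 19) = 9.

C0 = 182, C1 = 224, C2 = 116, C3 = 20, C4 = 9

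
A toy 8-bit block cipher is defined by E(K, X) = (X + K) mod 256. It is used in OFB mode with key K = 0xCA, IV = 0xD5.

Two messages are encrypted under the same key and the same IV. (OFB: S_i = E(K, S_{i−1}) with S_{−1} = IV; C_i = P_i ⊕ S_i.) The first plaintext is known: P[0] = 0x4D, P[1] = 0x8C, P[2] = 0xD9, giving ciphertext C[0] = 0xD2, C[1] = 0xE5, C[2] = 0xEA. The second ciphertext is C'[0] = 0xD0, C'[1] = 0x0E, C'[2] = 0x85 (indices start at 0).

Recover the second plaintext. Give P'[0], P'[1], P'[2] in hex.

P'[0] = 0x4F, P'[1] = 0x67, P'[2] = 0xB6

In OFB with a reused IV, both messages share the same keystream S_i, so C_i ⊕ C'_i = P_i ⊕ P'_i and thus P'_i = P_i ⊕ C_i ⊕ C'_i.
P'[0]: 0x4D ⊕ 0xD2 ⊕ 0xD0 = 0x4F.
P'[1]: 0x8C ⊕ 0xE5 ⊕ 0x0E = 0x67.
P'[2]: 0xD9 ⊕ 0xEA ⊕ 0x85 = 0xB6.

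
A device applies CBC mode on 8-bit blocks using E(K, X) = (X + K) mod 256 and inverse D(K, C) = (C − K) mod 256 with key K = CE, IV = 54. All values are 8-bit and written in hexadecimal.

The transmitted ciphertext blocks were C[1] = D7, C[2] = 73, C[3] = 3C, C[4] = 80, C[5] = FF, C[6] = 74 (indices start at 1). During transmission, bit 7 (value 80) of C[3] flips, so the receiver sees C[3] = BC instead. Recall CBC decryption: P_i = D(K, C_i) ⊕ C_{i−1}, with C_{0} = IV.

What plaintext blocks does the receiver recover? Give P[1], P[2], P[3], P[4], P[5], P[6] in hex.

P[1] = 5D, P[2] = 72, P[3] = 9D, P[4] = 0E, P[5] = B1, P[6] = 59

Only C[3] changed, to BC. In CBC, a change in C_i garbles P_i and flips the same bit in P_{i+1}. Decrypting the received ciphertext:
P[1]: D(K, D7) = 09; 09 ⊕ 54 = 5D.
P[2]: D(K, 73) = A5; A5 ⊕ D7 = 72.
P[3]: D(K, BC) = EE; EE ⊕ 73 = 9D.
P[4]: D(K, 80) = B2; B2 ⊕ BC = 0E.
P[5]: D(K, FF) = 31; 31 ⊕ 80 = B1.
P[6]: D(K, 74) = A6; A6 ⊕ FF = 59.
Blocks that differ from the original plaintext: P[3], P[4].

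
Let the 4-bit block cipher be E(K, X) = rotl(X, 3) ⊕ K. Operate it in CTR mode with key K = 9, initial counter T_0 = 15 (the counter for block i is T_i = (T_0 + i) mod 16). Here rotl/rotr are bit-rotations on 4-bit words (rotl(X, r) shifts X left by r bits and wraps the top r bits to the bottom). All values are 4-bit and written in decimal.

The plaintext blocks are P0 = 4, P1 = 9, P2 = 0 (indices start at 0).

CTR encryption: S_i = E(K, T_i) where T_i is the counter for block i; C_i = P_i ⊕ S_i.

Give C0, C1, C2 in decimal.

C0: T = 15, S = E(K, T) = 6; 4 ⊕ 6 = 2.
C1: T = 0, S = E(K, T) = 9; 9 ⊕ 9 = 0.
C2: T = 1, S = E(K, T) = 1; 0 ⊕ 1 = 1.

C0 = 2, C1 = 0, C2 = 1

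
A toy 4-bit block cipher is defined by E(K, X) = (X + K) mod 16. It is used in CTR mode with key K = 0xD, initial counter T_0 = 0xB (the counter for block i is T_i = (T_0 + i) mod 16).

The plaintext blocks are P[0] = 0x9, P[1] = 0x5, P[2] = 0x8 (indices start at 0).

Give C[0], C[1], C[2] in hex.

C[0] = 0x1, C[1] = 0xC, C[2] = 0x2

CTR encryption: S_i = E(K, T_i) where T_i is the counter for block i; C_i = P_i ⊕ S_i.
C[0]: T = 0xB, S = E(K, T) = 0x8; 0x9 ⊕ 0x8 = 0x1.
C[1]: T = 0xC, S = E(K, T) = 0x9; 0x5 ⊕ 0x9 = 0xC.
C[2]: T = 0xD, S = E(K, T) = 0xA; 0x8 ⊕ 0xA = 0x2.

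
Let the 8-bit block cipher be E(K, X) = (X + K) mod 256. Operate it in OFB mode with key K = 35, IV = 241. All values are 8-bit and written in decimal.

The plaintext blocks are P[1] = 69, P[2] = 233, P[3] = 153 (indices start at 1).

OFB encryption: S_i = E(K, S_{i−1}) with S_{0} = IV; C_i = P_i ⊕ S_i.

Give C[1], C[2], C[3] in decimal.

C[1] = 81, C[2] = 222, C[3] = 195

C[1]: S = E(K, 241) = 20; 69 ⊕ 20 = 81.
C[2]: S = E(K, 20) = 55; 233 ⊕ 55 = 222.
C[3]: S = E(K, 55) = 90; 153 ⊕ 90 = 195.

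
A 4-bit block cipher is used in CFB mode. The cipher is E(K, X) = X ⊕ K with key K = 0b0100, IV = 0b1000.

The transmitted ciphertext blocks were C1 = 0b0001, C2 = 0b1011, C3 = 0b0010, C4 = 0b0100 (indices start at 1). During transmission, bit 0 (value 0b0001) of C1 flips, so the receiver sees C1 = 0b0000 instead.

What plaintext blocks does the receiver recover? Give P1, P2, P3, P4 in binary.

P1 = 0b1100, P2 = 0b1111, P3 = 0b1101, P4 = 0b0010

CFB decryption: P_i = C_i ⊕ E(K, C_{i−1}), with C_{0} = IV.
Only C1 changed, to 0b0000. In CFB, a change in C_i flips the same bit in P_i and garbles P_{i+1}. Decrypting the received ciphertext:
P1: E(K, 0b1000) = 0b1100; 0b0000 ⊕ 0b1100 = 0b1100.
P2: E(K, 0b0000) = 0b0100; 0b1011 ⊕ 0b0100 = 0b1111.
P3: E(K, 0b1011) = 0b1111; 0b0010 ⊕ 0b1111 = 0b1101.
P4: E(K, 0b0010) = 0b0110; 0b0100 ⊕ 0b0110 = 0b0010.
Blocks that differ from the original plaintext: P1, P2.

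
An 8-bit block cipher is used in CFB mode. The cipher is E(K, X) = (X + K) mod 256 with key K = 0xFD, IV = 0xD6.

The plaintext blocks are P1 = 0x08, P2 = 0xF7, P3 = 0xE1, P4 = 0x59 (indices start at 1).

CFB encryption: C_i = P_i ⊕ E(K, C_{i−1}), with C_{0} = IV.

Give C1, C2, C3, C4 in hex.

C1: E(K, 0xD6) = 0xD3; 0x08 ⊕ 0xD3 = 0xDB.
C2: E(K, 0xDB) = 0xD8; 0xF7 ⊕ 0xD8 = 0x2F.
C3: E(K, 0x2F) = 0x2C; 0xE1 ⊕ 0x2C = 0xCD.
C4: E(K, 0xCD) = 0xCA; 0x59 ⊕ 0xCA = 0x93.

C1 = 0xDB, C2 = 0x2F, C3 = 0xCD, C4 = 0x93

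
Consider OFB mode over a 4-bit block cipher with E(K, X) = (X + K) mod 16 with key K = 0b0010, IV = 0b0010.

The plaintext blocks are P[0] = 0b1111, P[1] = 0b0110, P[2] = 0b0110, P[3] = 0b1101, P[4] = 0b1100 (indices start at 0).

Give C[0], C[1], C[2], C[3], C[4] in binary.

C[0] = 0b1011, C[1] = 0b0000, C[2] = 0b1110, C[3] = 0b0111, C[4] = 0b0000

OFB encryption: S_i = E(K, S_{i−1}) with S_{−1} = IV; C_i = P_i ⊕ S_i.
C[0]: S = E(K, 0b0010) = 0b0100; 0b1111 ⊕ 0b0100 = 0b1011.
C[1]: S = E(K, 0b0100) = 0b0110; 0b0110 ⊕ 0b0110 = 0b0000.
C[2]: S = E(K, 0b0110) = 0b1000; 0b0110 ⊕ 0b1000 = 0b1110.
C[3]: S = E(K, 0b1000) = 0b1010; 0b1101 ⊕ 0b1010 = 0b0111.
C[4]: S = E(K, 0b1010) = 0b1100; 0b1100 ⊕ 0b1100 = 0b0000.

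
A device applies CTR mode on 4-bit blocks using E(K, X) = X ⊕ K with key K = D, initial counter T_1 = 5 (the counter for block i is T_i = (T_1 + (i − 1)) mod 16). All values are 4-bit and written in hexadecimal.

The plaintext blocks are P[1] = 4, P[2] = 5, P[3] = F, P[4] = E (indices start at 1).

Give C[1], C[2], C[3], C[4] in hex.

CTR encryption: S_i = E(K, T_i) where T_i is the counter for block i; C_i = P_i ⊕ S_i.
C[1]: T = 5, S = E(K, T) = 8; 4 ⊕ 8 = C.
C[2]: T = 6, S = E(K, T) = B; 5 ⊕ B = E.
C[3]: T = 7, S = E(K, T) = A; F ⊕ A = 5.
C[4]: T = 8, S = E(K, T) = 5; E ⊕ 5 = B.

C[1] = C, C[2] = E, C[3] = 5, C[4] = B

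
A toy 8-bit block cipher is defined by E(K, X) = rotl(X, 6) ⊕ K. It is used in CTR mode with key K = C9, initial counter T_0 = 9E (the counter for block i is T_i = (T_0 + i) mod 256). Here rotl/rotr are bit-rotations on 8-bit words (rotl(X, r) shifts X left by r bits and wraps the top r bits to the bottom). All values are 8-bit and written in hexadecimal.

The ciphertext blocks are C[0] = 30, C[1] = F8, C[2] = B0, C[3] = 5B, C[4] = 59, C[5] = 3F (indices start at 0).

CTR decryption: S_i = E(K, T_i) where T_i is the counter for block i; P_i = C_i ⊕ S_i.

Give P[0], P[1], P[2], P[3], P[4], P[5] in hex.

P[0]: T = 9E, S = E(K, T) = 6E; 30 ⊕ 6E = 5E.
P[1]: T = 9F, S = E(K, T) = 2E; F8 ⊕ 2E = D6.
P[2]: T = A0, S = E(K, T) = E1; B0 ⊕ E1 = 51.
P[3]: T = A1, S = E(K, T) = A1; 5B ⊕ A1 = FA.
P[4]: T = A2, S = E(K, T) = 61; 59 ⊕ 61 = 38.
P[5]: T = A3, S = E(K, T) = 21; 3F ⊕ 21 = 1E.

P[0] = 5E, P[1] = D6, P[2] = 51, P[3] = FA, P[4] = 38, P[5] = 1E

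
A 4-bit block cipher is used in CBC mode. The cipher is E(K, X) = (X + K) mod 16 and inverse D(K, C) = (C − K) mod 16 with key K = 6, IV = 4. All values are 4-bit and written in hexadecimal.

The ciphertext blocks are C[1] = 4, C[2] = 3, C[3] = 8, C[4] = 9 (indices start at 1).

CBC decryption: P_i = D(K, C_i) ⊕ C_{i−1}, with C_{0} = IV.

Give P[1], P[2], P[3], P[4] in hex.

P[1] = A, P[2] = 9, P[3] = 1, P[4] = B

P[1]: D(K, 4) = E; E ⊕ 4 = A.
P[2]: D(K, 3) = D; D ⊕ 4 = 9.
P[3]: D(K, 8) = 2; 2 ⊕ 3 = 1.
P[4]: D(K, 9) = 3; 3 ⊕ 8 = B.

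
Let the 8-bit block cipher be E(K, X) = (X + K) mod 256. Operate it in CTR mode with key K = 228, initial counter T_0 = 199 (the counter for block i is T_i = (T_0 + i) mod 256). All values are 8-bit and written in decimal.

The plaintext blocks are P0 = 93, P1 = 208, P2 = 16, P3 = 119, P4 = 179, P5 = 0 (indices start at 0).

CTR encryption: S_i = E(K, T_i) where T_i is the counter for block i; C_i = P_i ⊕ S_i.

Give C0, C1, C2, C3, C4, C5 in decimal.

C0: T = 199, S = E(K, T) = 171; 93 ⊕ 171 = 246.
C1: T = 200, S = E(K, T) = 172; 208 ⊕ 172 = 124.
C2: T = 201, S = E(K, T) = 173; 16 ⊕ 173 = 189.
C3: T = 202, S = E(K, T) = 174; 119 ⊕ 174 = 217.
C4: T = 203, S = E(K, T) = 175; 179 ⊕ 175 = 28.
C5: T = 204, S = E(K, T) = 176; 0 ⊕ 176 = 176.

C0 = 246, C1 = 124, C2 = 189, C3 = 217, C4 = 28, C5 = 176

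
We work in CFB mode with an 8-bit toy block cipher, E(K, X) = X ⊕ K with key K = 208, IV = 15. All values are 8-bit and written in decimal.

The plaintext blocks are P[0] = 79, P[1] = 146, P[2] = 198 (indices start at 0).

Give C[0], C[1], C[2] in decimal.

CFB encryption: C_i = P_i ⊕ E(K, C_{i−1}), with C_{−1} = IV.
C[0]: E(K, 15) = 223; 79 ⊕ 223 = 144.
C[1]: E(K, 144) = 64; 146 ⊕ 64 = 210.
C[2]: E(K, 210) = 2; 198 ⊕ 2 = 196.

C[0] = 144, C[1] = 210, C[2] = 196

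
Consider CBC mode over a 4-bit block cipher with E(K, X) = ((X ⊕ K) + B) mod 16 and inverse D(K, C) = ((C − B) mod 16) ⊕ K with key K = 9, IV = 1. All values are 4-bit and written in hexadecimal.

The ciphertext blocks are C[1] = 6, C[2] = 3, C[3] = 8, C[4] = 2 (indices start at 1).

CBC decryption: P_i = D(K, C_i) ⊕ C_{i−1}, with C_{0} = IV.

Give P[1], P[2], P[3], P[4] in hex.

P[1]: D(K, 6) = 2; 2 ⊕ 1 = 3.
P[2]: D(K, 3) = 1; 1 ⊕ 6 = 7.
P[3]: D(K, 8) = 4; 4 ⊕ 3 = 7.
P[4]: D(K, 2) = E; E ⊕ 8 = 6.

P[1] = 3, P[2] = 7, P[3] = 7, P[4] = 6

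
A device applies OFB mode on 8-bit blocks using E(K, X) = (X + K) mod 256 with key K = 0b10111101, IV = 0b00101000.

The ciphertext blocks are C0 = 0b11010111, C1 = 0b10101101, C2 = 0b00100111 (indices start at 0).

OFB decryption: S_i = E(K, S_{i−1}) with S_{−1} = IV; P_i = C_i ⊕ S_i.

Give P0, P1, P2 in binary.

P0: S = E(K, 0b00101000) = 0b11100101; 0b11010111 ⊕ 0b11100101 = 0b00110010.
P1: S = E(K, 0b11100101) = 0b10100010; 0b10101101 ⊕ 0b10100010 = 0b00001111.
P2: S = E(K, 0b10100010) = 0b01011111; 0b00100111 ⊕ 0b01011111 = 0b01111000.

P0 = 0b00110010, P1 = 0b00001111, P2 = 0b01111000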